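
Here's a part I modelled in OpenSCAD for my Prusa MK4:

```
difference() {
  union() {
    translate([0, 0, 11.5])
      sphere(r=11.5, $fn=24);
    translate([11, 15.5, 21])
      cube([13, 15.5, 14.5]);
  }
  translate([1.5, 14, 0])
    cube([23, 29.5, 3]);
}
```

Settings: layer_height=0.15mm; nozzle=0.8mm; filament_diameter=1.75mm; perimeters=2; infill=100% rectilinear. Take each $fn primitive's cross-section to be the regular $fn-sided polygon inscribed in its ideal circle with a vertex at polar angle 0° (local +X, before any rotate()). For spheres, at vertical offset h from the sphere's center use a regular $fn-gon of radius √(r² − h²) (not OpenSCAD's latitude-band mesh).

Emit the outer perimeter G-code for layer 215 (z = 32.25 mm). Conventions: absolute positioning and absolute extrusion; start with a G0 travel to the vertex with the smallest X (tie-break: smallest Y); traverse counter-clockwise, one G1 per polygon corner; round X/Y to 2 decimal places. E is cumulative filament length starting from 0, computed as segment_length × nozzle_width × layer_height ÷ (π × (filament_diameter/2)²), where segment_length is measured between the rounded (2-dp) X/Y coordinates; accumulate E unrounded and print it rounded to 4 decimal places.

At z = 32.25 mm: the sphere is absent (|z−center|=20.750 > r=11.5); the cube at (11, 15.5) is present — its section is the full 13×15.5 rectangle; Merging all regions: only the 13×15.5 cube at (11, 15.5) is present, so the union is just that shape — 1 connected region; the cube at (1.5, 14) is not intersected at this z (z outside [0, 3]); After the difference (first − rest): none of the subtracted shapes is present at this height, so that combined region is unchanged — 1 connected region. The outline is a single polygon with 4 vertices. Extrusion per mm of travel: 0.8 × 0.15 / (π × 0.875²) = 0.049890. Accumulating E over each segment gives final E = 2.8437.

G0 X11.00 Y15.50 Z32.25
G1 X24.00 Y15.50 E0.6486
G1 X24.00 Y31.00 E1.4219
G1 X11.00 Y31.00 E2.0704
G1 X11.00 Y15.50 E2.8437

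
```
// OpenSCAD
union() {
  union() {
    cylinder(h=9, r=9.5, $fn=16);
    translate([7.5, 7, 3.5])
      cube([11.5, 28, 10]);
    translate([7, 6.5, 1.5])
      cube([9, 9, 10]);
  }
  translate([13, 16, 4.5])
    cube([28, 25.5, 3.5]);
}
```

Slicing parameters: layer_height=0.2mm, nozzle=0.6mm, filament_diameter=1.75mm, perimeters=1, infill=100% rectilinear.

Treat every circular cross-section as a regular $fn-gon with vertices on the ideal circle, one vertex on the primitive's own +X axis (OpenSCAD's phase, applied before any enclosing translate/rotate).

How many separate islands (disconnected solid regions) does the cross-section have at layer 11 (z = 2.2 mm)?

2

At z = 2.2 mm: the cylinder: section is a regular 16-gon, circumradius r=9.5; the cube at (7.5, 7) is not intersected at this z (z outside [3.5, 13.5]); the cube at (7, 6.5) is present — its section is the full 9×9 rectangle; Taking the union: the 2 present regions are separate (no shared area or edge), so areas and boundary lengths simply add and each stays a separate island — 2 connected regions; the cube at (13, 16) does not reach this height (z outside [4.5, 8]); Merging all regions: only that combined region is present, so the union is just that shape — 2 connected regions. Overall, the cross-section has 2 separate islands. Island count = 2.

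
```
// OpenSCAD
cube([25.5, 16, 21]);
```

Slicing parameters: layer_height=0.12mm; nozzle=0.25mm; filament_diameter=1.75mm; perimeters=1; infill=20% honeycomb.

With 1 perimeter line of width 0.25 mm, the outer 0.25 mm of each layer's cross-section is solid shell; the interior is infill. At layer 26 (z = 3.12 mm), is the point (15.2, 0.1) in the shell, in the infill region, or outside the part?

shell

At z = 3.12 mm: the cube is present — its section is the full 25.5×16 rectangle. Overall, the cross-section is a single solid region. The nearest boundary edge runs (0.00, 0.00)→(25.50, 0.00); distance from the point to it = 0.10 mm. The point is inside the cross-section, 0.10 mm from the nearest boundary — within the 0.25 mm shell band (1 × 0.25).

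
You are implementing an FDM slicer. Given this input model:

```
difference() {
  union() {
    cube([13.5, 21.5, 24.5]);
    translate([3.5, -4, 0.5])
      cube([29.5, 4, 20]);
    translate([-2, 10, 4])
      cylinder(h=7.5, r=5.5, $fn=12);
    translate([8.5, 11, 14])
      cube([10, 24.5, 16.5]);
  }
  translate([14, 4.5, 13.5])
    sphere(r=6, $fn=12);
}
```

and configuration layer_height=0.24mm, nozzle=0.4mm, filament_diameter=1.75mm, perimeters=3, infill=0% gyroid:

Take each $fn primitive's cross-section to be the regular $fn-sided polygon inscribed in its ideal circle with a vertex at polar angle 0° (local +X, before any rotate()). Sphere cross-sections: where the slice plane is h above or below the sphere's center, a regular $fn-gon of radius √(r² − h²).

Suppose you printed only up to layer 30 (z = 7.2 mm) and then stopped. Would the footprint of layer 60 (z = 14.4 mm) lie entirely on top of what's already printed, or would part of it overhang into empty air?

Compare the two slices. At z = 7.2: the 13.5×21.5 cube contributes its full rectangle (area 290.25 mm²); the cube at (3.5, -4) (footprint 29.5×4) is included at this height (area 118.00 mm²); the cylinder at (-2, 10): section is a regular 12-gon, circumradius r=5.5 (area = (12/2)·5.500²·sin(360°/12) = 90.75 mm²); the cube at (8.5, 11) is not intersected at this z (z outside [14, 30.5]); Merging all regions: the regions partially overlap — summed areas 499.00 mm² minus the doubly-counted overlap 24.45 mm² gives 474.55 mm² — area = 474.55 mm²; the sphere at (14, 4.5) is not intersected at this z (|z−center|=6.300 > r=6); After the difference (first − rest): none of the subtracted shapes is present at this height, so that combined region is unchanged — area = 474.55 mm². At z = 14.4: the cube is present — its section is the full 13.5×21.5 rectangle (area 290.25 mm²); the 29.5×4 cube at (3.5, -4) contributes its full rectangle (area 118.00 mm²); the cylinder at (-2, 10) is absent (z outside [4, 11.5]); the 10×24.5 cube at (8.5, 11) contributes its full rectangle (area 245.00 mm²); Taking the union: the regions partially overlap — summed areas 653.25 mm² minus the doubly-counted overlap 52.50 mm² gives 600.75 mm² — area = 600.75 mm²; the r=6 sphere at (14, 4.5) contributes a regular 12-gon of circumradius √(6²−0.9²) = 5.932 (area = (12/2)·5.932²·sin(360°/12) = 105.57 mm²); After the difference (first − rest): starting from that combined region (600.75 mm²), the r=6 sphere at (14, 4.5) partially overlaps it — only the 50.87 mm² overlap (of its 105.57 mm²) is removed, clipping the outline — area = 549.88 mm². Checking containment: at z = 14.4 the cross-section extends beyond the z = 7.2 cross-section by about 192.50 mm².

part overhangs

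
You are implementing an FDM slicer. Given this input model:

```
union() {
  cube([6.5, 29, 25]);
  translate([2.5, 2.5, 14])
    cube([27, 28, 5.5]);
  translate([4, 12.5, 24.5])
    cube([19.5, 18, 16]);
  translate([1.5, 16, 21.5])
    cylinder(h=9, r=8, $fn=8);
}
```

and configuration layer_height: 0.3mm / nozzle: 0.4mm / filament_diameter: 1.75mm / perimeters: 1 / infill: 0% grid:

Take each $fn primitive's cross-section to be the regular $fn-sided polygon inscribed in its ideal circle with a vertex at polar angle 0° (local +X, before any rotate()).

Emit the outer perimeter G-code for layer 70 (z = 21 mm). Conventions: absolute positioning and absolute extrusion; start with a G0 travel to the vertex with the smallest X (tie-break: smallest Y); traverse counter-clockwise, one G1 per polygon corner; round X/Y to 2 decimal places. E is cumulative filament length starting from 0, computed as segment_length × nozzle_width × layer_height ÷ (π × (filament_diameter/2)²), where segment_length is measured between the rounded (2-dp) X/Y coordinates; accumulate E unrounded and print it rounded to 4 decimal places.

G0 X0.00 Y0.00 Z21.00
G1 X6.50 Y0.00 E0.3243
G1 X6.50 Y29.00 E1.7711
G1 X0.00 Y29.00 E2.0954
G1 X0.00 Y0.00 E3.5422

At z = 21 mm: the cube is present — its section is the full 6.5×29 rectangle; the cube at (2.5, 2.5) does not reach this height (z outside [14, 19.5]); the cube at (4, 12.5) is not intersected at this z (z outside [24.5, 40.5]); the cylinder at (1.5, 16) does not reach this height (z outside [21.5, 30.5]); Combining (union): only the 6.5×29 cube is present, so the union is just that shape — 1 connected region. The outline is a single polygon with 4 vertices. Extrusion per mm of travel: 0.4 × 0.3 / (π × 0.875²) = 0.049890. Accumulating E over each segment gives final E = 3.5422.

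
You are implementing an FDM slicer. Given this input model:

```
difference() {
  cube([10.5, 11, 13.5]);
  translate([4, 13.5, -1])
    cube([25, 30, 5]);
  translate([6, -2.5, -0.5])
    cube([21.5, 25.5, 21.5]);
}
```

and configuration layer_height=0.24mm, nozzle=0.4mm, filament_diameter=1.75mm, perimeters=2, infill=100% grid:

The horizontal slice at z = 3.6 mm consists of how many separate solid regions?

1

At z = 3.6 mm: the cube is present — its section is the full 10.5×11 rectangle; the cube at (4, 13.5) (footprint 25×30) is included at this height; the 21.5×25.5 cube at (6, -2.5) contributes its full rectangle; Subtracting the remaining from the first: starting from the 10.5×11 cube, the 25×30 cube at (4, 13.5) misses the remaining region (no effect); the 21.5×25.5 cube at (6, -2.5) partially overlaps it — only the 49.50 mm² overlap (of its 548.25 mm²) is removed, clipping the outline — 1 connected region. The result has 1 disconnected region.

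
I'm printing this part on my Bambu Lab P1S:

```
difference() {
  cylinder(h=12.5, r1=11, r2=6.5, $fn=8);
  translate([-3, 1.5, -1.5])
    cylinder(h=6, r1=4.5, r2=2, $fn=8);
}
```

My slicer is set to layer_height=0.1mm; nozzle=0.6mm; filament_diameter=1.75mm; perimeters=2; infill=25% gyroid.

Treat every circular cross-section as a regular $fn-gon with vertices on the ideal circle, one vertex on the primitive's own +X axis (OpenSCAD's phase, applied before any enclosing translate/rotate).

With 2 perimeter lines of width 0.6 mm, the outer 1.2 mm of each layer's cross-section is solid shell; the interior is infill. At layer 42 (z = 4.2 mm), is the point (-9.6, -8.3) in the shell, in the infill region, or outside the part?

outside

At z = 4.2 mm: the cone (r1=11→r2=6.5) has section circumradius 9.488 here — a regular 8-gon; the cone at (-3, 1.5): at t=0.950 of its height the radius interpolates to r₁+(r₂−r₁)t = 2.125, giving a regular 8-gon of that circumradius; After the difference (first − rest): starting from the cone, the cone at (-3, 1.5) lies wholly inside it (removes its full 12.77 mm² and its 13.01 mm outline becomes a hole wall) — 1 connected region with 1 hole. Overall, the cross-section is one region with 1 hole. The nearest boundary edge runs (-0.00, -9.49)→(-6.71, -6.71); distance from the point to it = 3.30 mm. The point is not inside any of the regions above, so it lies outside the cross-section (3.30 mm from the nearest boundary).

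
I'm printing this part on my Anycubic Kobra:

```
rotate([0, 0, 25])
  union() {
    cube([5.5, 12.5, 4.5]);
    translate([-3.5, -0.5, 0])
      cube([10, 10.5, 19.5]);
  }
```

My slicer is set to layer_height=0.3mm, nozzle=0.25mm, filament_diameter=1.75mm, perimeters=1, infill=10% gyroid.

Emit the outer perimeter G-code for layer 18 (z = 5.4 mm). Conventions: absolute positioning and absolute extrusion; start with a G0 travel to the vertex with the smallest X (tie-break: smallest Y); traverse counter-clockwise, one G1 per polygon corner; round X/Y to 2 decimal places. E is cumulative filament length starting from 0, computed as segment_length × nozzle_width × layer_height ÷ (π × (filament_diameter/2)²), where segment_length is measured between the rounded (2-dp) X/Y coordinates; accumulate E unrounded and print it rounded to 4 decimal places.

G0 X-7.40 Y7.58 Z5.40
G1 X-2.96 Y-1.93 E0.3273
G1 X6.10 Y2.29 E0.6389
G1 X1.66 Y11.81 E0.9665
G1 X-7.40 Y7.58 E1.2782

At z = 5.4 mm: the cube does not reach this height (z outside [0, 4.5]); the cube at (-3.5, -0.5) is present — its section is the full 10×10.5 rectangle; Combining (union): only the 10×10.5 cube at (-3.5, -0.5) is present, so the union is just that shape — 1 connected region; (rotated 25° about Z; rotation is an isometry so areas/perimeters/island counts are preserved). The outline is a single polygon with 4 vertices. Extrusion per mm of travel: 0.25 × 0.3 / (π × 0.875²) = 0.031181. Accumulating E over each segment gives final E = 1.2782.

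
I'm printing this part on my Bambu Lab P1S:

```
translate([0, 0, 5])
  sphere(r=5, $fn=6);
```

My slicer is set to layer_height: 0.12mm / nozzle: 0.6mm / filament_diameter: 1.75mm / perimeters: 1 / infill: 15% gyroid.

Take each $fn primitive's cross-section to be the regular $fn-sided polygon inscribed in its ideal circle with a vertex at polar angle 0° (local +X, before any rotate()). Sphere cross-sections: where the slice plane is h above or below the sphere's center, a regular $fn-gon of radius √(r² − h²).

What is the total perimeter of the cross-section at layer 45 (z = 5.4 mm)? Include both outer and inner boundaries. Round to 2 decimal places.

29.90 mm

At z = 5.4 mm: the sphere: section is a regular 6-gon, circumradius = √(r²−h²) = √(5²−0.4²) = 4.984 (perimeter = 2·6·4.984·sin(180°/6) = 29.90 mm). Overall, the cross-section is a single solid region. Total boundary length (outer) = 29.90 mm.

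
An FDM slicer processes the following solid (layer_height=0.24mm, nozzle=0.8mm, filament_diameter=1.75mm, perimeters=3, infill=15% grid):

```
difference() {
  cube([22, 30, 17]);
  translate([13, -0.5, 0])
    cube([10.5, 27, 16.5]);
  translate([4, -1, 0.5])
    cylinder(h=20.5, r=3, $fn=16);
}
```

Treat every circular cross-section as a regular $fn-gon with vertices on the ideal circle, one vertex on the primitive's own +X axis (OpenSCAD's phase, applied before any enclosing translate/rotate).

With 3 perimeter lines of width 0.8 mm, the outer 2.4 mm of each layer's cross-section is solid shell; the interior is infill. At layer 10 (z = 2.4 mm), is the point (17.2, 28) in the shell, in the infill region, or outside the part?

At z = 2.4 mm: the cube (footprint 22×30) is included at this height; the cube at (13, -0.5) (footprint 10.5×27) is included at this height; the cylinder at (4, -1): section is a regular 16-gon, circumradius r=3; Subtracting the remaining from the first: starting from the 22×30 cube, the 10.5×27 cube at (13, -0.5) partially overlaps it — only the 238.50 mm² overlap (of its 283.50 mm²) is removed, clipping the outline; the r=3 cylinder at (4, -1) partially overlaps it — only the 7.98 mm² overlap (of its 27.55 mm²) is removed, clipping the outline — 1 connected region. Overall, the cross-section is a single solid region. The nearest boundary edge runs (22.00, 26.50)→(13.00, 26.50); distance from the point to it = 1.50 mm. The point is inside the cross-section, 1.50 mm from the nearest boundary — within the 2.4 mm shell band (3 × 0.8).

shell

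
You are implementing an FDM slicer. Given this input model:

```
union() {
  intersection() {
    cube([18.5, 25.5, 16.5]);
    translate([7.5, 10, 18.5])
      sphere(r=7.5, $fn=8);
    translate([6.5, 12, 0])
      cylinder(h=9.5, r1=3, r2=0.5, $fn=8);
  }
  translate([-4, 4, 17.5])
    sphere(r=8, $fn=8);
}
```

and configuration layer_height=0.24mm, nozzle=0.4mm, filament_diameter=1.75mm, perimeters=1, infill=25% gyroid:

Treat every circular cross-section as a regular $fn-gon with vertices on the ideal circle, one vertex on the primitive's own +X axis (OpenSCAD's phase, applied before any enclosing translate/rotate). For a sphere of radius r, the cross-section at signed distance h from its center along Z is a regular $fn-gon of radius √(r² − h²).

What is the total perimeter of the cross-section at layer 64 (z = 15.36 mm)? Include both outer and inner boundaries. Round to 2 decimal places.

47.20 mm

At z = 15.36 mm: the cube (footprint 18.5×25.5) is included at this height (perimeter 88.00 mm); the sphere at (7.5, 10): section is a regular 8-gon, circumradius = √(r²−h²) = √(7.5²−3.14²) = 6.811 (perimeter = 2·8·6.811·sin(180°/8) = 41.70 mm); the cone at (6.5, 12) is absent (z outside [0, 9.5]); After intersecting: at least one operand is absent at this height, so nothing remains; the sphere at (-4, 4): section is a regular 8-gon, circumradius = √(r²−h²) = √(8²−2.14²) = 7.708 (perimeter = 2·8·7.708·sin(180°/8) = 47.20 mm); Combining (union): only the r=8 sphere at (-4, 4) is present, so the union is just that shape — boundary = 47.20 mm. Overall, the cross-section is a single solid region. Total boundary length (outer) = 47.20 mm.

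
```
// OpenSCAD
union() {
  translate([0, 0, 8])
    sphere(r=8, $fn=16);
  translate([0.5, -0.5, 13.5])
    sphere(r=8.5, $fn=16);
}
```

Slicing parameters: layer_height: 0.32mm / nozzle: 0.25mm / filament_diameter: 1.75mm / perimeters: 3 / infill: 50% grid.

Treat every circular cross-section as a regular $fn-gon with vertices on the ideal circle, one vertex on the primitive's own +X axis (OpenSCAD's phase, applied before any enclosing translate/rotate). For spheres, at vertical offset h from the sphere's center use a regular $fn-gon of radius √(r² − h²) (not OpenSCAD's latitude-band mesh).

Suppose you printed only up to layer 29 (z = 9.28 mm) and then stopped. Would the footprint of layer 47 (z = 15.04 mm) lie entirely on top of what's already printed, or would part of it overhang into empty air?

Compare the two slices. At z = 9.28: the r=8 sphere contributes a regular 16-gon of circumradius √(8²−1.28²) = 7.897 (area = (16/2)·7.897²·sin(360°/16) = 190.92 mm²); the r=8.5 sphere at (0.5, -0.5) slices to a regular 16-gon of circumradius 7.378 (√(r²−h²) with h=4.22 from center) (area = (16/2)·7.378²·sin(360°/16) = 166.67 mm²); Taking the union: the regions partially overlap — summed areas 357.59 mm² minus the doubly-counted overlap 165.12 mm² gives 192.47 mm² — area = 192.47 mm². At z = 15.04: the r=8 sphere slices to a regular 16-gon of circumradius 3.800 (√(r²−h²) with h=7.04 from center) (area = (16/2)·3.800²·sin(360°/16) = 44.20 mm²); the sphere at (0.5, -0.5): section is a regular 16-gon, circumradius = √(r²−h²) = √(8.5²−1.54²) = 8.359 (area = (16/2)·8.359²·sin(360°/16) = 213.93 mm²); Merging all regions: the r=8 sphere lies entirely inside the r=8.5 sphere at (0.5, -0.5), so the union is just the r=8.5 sphere at (0.5, -0.5) — area = 213.93 mm². Checking containment: at z = 15.04 the cross-section extends beyond the z = 9.28 cross-section by about 23.81 mm².

part overhangs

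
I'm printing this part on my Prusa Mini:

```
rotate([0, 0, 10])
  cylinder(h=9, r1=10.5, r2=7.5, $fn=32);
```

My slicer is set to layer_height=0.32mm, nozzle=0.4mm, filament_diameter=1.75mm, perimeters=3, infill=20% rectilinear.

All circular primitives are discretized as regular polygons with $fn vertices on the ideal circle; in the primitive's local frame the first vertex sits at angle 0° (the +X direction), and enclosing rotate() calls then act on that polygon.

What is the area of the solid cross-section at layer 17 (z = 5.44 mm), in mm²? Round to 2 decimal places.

235.54 mm²

At z = 5.44 mm: the cone contributes a regular 32-gon of circumradius 8.687 (interpolated between r1=10.5 and r2=7.5 at t=0.604) (area = (32/2)·8.687²·sin(360°/32) = 235.54 mm²); (whole slice rotated 10° about Z — lengths, areas and connectivity unchanged). Overall, the cross-section is a single solid region. Net area = 235.54 mm².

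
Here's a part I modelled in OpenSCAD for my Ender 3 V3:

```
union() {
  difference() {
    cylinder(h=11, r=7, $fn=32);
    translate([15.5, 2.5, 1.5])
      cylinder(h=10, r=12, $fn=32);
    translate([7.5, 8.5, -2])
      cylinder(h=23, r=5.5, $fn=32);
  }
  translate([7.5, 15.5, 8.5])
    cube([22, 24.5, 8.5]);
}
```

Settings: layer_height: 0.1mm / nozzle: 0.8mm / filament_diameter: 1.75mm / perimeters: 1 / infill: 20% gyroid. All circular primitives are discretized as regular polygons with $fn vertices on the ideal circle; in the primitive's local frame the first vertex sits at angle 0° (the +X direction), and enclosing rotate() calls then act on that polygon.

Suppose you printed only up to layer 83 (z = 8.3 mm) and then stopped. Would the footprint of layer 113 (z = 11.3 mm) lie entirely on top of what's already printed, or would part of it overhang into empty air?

Compare the two slices. At z = 8.3: the r=7 cylinder contributes a regular 32-gon of circumradius 7 (area = (32/2)·7.000²·sin(360°/32) = 152.95 mm²); the cylinder at (15.5, 2.5): section is a regular 32-gon, circumradius r=12 (area = (32/2)·12.000²·sin(360°/32) = 449.49 mm²); the cylinder at (7.5, 8.5): section is a regular 32-gon, circumradius r=5.5 (area = (32/2)·5.500²·sin(360°/32) = 94.42 mm²); After the difference (first − rest): starting from the r=7 cylinder (152.95 mm²), the r=12 cylinder at (15.5, 2.5) partially overlaps it — only the 22.27 mm² overlap (of its 449.49 mm²) is removed, clipping the outline; the r=5.5 cylinder at (7.5, 8.5) partially overlaps it — only the 1.35 mm² overlap (of its 94.42 mm²) is removed, clipping the outline — area = 129.33 mm²; the cube at (7.5, 15.5) is absent (z outside [8.5, 17]); Taking the union: only the result so far is present, so the union is just that shape — area = 129.33 mm². At z = 11.3: the cylinder is not intersected at this z (z outside [0, 11]); the cylinder at (15.5, 2.5): section is a regular 32-gon, circumradius r=12 (area = (32/2)·12.000²·sin(360°/32) = 449.49 mm²); the cylinder at (7.5, 8.5): section is a regular 32-gon, circumradius r=5.5 (area = (32/2)·5.500²·sin(360°/32) = 94.42 mm²); Taking the first minus the rest: the first operand is absent here, so nothing remains; the cube at (7.5, 15.5) is present — its section is the full 22×24.5 rectangle (area 539.00 mm²); Combining (union): only the 22×24.5 cube at (7.5, 15.5) is present, so the union is just that shape — area = 539.00 mm². Checking containment: at z = 11.3 the cross-section extends beyond the z = 8.3 cross-section by about 539.00 mm².

part overhangs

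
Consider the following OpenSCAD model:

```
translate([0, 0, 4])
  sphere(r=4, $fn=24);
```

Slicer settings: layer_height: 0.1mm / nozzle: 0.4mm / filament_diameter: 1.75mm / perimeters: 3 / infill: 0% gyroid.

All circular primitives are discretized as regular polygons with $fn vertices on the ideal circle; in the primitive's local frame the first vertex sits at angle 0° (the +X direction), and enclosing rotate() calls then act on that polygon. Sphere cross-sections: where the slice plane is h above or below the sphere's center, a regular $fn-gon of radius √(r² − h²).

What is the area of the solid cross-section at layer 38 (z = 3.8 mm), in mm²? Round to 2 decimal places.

49.57 mm²

At z = 3.8 mm: the sphere: section is a regular 24-gon, circumradius = √(r²−h²) = √(4²−0.2²) = 3.995 (area = (24/2)·3.995²·sin(360°/24) = 49.57 mm²). Overall, the cross-section is a single solid region. Net area = 49.57 mm².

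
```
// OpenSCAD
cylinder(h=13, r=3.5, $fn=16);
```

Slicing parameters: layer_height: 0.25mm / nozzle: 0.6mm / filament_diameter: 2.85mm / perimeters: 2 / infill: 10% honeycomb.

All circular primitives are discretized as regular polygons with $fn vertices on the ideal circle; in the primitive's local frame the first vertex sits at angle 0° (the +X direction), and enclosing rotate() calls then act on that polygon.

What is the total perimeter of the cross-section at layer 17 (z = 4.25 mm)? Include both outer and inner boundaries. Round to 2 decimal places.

At z = 4.25 mm: the cylinder: section is a regular 16-gon, circumradius r=3.5 (perimeter = 2·16·3.500·sin(180°/16) = 21.85 mm). Overall, the cross-section is a single solid region. Total boundary length (outer) = 21.85 mm.

21.85 mm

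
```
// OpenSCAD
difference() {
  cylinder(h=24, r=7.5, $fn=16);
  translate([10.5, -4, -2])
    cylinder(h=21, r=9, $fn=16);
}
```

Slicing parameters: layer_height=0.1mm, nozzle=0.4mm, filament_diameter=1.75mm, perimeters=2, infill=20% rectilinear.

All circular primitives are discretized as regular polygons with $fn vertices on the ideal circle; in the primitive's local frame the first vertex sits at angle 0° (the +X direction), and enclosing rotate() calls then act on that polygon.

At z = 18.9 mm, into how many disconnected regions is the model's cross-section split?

1

At z = 18.9 mm: the cylinder: section is a regular 16-gon, circumradius r=7.5; the r=9 cylinder at (10.5, -4) contributes a regular 16-gon of circumradius 9; After the difference (first − rest): starting from the r=7.5 cylinder, the r=9 cylinder at (10.5, -4) partially overlaps it — only the 40.85 mm² overlap (of its 247.98 mm²) is removed, clipping the outline — 1 connected region. The result has 1 disconnected region.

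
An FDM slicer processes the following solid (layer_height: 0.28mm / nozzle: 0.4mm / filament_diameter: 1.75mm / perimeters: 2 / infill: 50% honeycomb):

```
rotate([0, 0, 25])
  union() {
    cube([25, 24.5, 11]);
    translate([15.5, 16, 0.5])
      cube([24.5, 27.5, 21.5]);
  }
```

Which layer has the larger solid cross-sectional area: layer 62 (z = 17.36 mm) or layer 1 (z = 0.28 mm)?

layer 62 (z = 17.36 mm)

Layer 62 (z = 17.36): the cube does not reach this height (z outside [0, 11]); the 24.5×27.5 cube at (15.5, 16) contributes its full rectangle (area 673.75 mm²); Combining (union): only the 24.5×27.5 cube at (15.5, 16) is present, so the union is just that shape — area = 673.75 mm²; (whole slice rotated 25° about Z — lengths, areas and connectivity unchanged). So its area = 673.75 mm². Layer 1 (z = 0.28): the cube (footprint 25×24.5) is included at this height (area 612.50 mm²); the cube at (15.5, 16) is absent (z outside [0.5, 22]); Merging all regions: only the 25×24.5 cube is present, so the union is just that shape — area = 612.50 mm²; (rotated 25° about Z; rotation is an isometry so areas/perimeters/island counts are preserved). So its area = 612.50 mm². Layer 62 is larger (673.75 vs 612.50 mm²).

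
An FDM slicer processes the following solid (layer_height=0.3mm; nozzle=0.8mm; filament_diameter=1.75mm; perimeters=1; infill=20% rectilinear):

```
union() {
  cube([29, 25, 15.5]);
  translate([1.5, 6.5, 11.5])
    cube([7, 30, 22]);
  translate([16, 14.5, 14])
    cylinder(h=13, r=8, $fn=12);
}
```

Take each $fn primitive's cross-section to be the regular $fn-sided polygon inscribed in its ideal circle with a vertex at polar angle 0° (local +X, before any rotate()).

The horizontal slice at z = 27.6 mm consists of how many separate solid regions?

1

At z = 27.6 mm: the cube is absent (z outside [0, 15.5]); the 7×30 cube at (1.5, 6.5) contributes its full rectangle; the cylinder at (16, 14.5) is not intersected at this z (z outside [14, 27]); Merging all regions: only the 7×30 cube at (1.5, 6.5) is present, so the union is just that shape — 1 connected region. The result has 1 disconnected region.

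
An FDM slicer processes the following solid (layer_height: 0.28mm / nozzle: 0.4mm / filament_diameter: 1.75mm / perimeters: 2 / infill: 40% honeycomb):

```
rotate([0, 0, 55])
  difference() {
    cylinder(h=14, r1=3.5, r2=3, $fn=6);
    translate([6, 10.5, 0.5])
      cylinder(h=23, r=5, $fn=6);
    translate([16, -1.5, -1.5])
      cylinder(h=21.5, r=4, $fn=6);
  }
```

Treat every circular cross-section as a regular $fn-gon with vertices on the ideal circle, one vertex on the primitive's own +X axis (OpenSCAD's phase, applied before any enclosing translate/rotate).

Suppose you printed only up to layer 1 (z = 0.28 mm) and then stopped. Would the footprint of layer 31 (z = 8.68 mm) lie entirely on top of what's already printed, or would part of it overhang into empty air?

Compare the two slices. At z = 0.28: the cone (r1=3.5→r2=3) has section circumradius 3.490 here — a regular 6-gon (area = (6/2)·3.490²·sin(360°/6) = 31.64 mm²); the cylinder at (6, 10.5) is absent (z outside [0.5, 23.5]); the r=4 cylinder at (16, -1.5) contributes a regular 6-gon of circumradius 4 (area = (6/2)·4.000²·sin(360°/6) = 41.57 mm²); After the difference (first − rest): starting from the cone (31.64 mm²), the r=4 cylinder at (16, -1.5) misses the remaining region (no effect) — area = 31.64 mm²; (whole slice rotated 55° about Z — lengths, areas and connectivity unchanged). At z = 8.68: the cone (r1=3.5→r2=3) has section circumradius 3.190 here — a regular 6-gon (area = (6/2)·3.190²·sin(360°/6) = 26.44 mm²); the r=5 cylinder at (6, 10.5) contributes a regular 6-gon of circumradius 5 (area = (6/2)·5.000²·sin(360°/6) = 64.95 mm²); the cylinder at (16, -1.5): section is a regular 6-gon, circumradius r=4 (area = (6/2)·4.000²·sin(360°/6) = 41.57 mm²); Subtracting the remaining from the first: starting from the cone (26.44 mm²), the r=5 cylinder at (6, 10.5) misses the remaining region (no effect); the r=4 cylinder at (16, -1.5) misses the remaining region (no effect) — area = 26.44 mm²; (whole slice rotated 55° about Z — lengths, areas and connectivity unchanged). Checking containment: the cross-section at z = 8.68 is a subset of the cross-section at z = 0.28.

entirely on top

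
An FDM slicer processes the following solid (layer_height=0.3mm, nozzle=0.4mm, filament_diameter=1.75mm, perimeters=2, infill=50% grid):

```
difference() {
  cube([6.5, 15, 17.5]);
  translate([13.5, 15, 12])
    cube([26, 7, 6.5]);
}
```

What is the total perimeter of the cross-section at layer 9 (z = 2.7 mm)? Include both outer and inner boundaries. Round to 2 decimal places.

At z = 2.7 mm: the cube is present — its section is the full 6.5×15 rectangle (perimeter 43.00 mm); the cube at (13.5, 15) does not reach this height (z outside [12, 18.5]); Taking the first minus the rest: none of the subtracted shapes is present at this height, so the 6.5×15 cube is unchanged — boundary = 43.00 mm. Overall, the cross-section is a single solid region. Total boundary length (outer) = 43.00 mm.

43.00 mm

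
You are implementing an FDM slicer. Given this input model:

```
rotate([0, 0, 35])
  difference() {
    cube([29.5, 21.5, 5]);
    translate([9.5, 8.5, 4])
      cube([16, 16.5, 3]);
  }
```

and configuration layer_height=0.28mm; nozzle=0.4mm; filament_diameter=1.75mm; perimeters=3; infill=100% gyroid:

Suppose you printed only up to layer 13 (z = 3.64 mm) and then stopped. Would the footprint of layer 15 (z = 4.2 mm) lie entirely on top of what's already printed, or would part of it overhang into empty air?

Compare the two slices. At z = 3.64: the 29.5×21.5 cube contributes its full rectangle (area 634.25 mm²); the cube at (9.5, 8.5) is not intersected at this z (z outside [4, 7]); Subtracting the remaining from the first: none of the subtracted shapes is present at this height, so the 29.5×21.5 cube is unchanged — area = 634.25 mm²; (whole slice rotated 35° about Z — lengths, areas and connectivity unchanged). At z = 4.2: the 29.5×21.5 cube contributes its full rectangle (area 634.25 mm²); the cube at (9.5, 8.5) (footprint 16×16.5) is included at this height (area 264.00 mm²); Taking the first minus the rest: starting from the 29.5×21.5 cube (634.25 mm²), the 16×16.5 cube at (9.5, 8.5) partially overlaps it — only the 208.00 mm² overlap (of its 264.00 mm²) is removed, clipping the outline — area = 426.25 mm²; (rotated 35° about Z; rotation is an isometry so areas/perimeters/island counts are preserved). Checking containment: the cross-section at z = 4.2 is a subset of the cross-section at z = 3.64.

entirely on top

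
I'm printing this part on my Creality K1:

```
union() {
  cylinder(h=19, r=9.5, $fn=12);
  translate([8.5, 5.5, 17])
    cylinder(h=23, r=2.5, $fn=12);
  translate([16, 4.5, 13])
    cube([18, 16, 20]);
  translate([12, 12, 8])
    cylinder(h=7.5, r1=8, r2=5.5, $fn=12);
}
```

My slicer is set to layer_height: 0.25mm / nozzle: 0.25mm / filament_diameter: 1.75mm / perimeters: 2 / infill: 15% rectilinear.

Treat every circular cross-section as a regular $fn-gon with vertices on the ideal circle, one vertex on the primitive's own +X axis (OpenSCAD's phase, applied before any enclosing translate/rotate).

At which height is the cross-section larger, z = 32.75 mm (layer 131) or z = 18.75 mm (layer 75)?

Layer 131 (z = 32.75): the cylinder does not reach this height (z outside [0, 19]); the cylinder at (8.5, 5.5): section is a regular 12-gon, circumradius r=2.5 (area = (12/2)·2.500²·sin(360°/12) = 18.75 mm²); the 18×16 cube at (16, 4.5) contributes its full rectangle (area 288.00 mm²); the cone at (12, 12) does not reach this height (z outside [8, 15.5]); Combining (union): the 2 present regions are separate (no shared area or edge), so areas and boundary lengths simply add and each stays a separate island — area = 306.75 mm². So its area = 306.75 mm². Layer 75 (z = 18.75): the r=9.5 cylinder gives a regular 12-gon of circumradius 9.5 (constant along its height) (area = (12/2)·9.500²·sin(360°/12) = 270.75 mm²); the r=2.5 cylinder at (8.5, 5.5) contributes a regular 12-gon of circumradius 2.5 (area = (12/2)·2.500²·sin(360°/12) = 18.75 mm²); the 18×16 cube at (16, 4.5) contributes its full rectangle (area 288.00 mm²); the cone at (12, 12) is absent (z outside [8, 15.5]); Merging all regions: the regions partially overlap — summed areas 577.50 mm² minus the doubly-counted overlap 4.99 mm² gives 572.51 mm² — area = 572.51 mm². So its area = 572.51 mm². Layer 75 is larger (572.51 vs 306.75 mm²).

layer 75 (z = 18.75 mm)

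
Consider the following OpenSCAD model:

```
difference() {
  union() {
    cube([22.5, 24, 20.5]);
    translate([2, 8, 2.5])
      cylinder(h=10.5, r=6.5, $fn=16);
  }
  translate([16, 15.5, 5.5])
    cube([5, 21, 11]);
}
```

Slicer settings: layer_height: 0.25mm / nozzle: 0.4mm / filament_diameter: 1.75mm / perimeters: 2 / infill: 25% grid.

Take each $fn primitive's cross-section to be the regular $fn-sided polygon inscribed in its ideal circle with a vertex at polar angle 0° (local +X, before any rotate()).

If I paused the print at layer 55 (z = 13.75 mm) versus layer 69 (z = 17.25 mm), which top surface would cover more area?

Layer 55 (z = 13.75): the cube is present — its section is the full 22.5×24 rectangle (area 540.00 mm²); the cylinder at (2, 8) does not reach this height (z outside [2.5, 13]); Taking the union: only the 22.5×24 cube is present, so the union is just that shape — area = 540.00 mm²; the cube at (16, 15.5) (footprint 5×21) is included at this height (area 105.00 mm²); Subtracting the remaining from the first: starting from the result so far (540.00 mm²), the 5×21 cube at (16, 15.5) partially overlaps it — only the 42.50 mm² overlap (of its 105.00 mm²) is removed, clipping the outline — area = 497.50 mm². So its area = 497.50 mm². Layer 69 (z = 17.25): the cube is present — its section is the full 22.5×24 rectangle (area 540.00 mm²); the cylinder at (2, 8) does not reach this height (z outside [2.5, 13]); Taking the union: only the 22.5×24 cube is present, so the union is just that shape — area = 540.00 mm²; the cube at (16, 15.5) is not intersected at this z (z outside [5.5, 16.5]); Taking the first minus the rest: none of the subtracted shapes is present at this height, so that combined region is unchanged — area = 540.00 mm². So its area = 540.00 mm². Layer 69 is larger (540.00 vs 497.50 mm²).

layer 69 (z = 17.25 mm)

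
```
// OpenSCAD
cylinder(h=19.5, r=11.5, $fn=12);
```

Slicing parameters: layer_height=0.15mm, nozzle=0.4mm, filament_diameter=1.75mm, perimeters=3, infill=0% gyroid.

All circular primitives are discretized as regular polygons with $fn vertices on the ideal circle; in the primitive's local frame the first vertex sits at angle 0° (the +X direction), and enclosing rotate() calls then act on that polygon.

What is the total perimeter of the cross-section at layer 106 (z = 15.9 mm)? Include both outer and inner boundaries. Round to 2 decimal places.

71.43 mm

At z = 15.9 mm: the cylinder: section is a regular 12-gon, circumradius r=11.5 (perimeter = 2·12·11.500·sin(180°/12) = 71.43 mm). Overall, the cross-section is a single solid region. Total boundary length (outer) = 71.43 mm.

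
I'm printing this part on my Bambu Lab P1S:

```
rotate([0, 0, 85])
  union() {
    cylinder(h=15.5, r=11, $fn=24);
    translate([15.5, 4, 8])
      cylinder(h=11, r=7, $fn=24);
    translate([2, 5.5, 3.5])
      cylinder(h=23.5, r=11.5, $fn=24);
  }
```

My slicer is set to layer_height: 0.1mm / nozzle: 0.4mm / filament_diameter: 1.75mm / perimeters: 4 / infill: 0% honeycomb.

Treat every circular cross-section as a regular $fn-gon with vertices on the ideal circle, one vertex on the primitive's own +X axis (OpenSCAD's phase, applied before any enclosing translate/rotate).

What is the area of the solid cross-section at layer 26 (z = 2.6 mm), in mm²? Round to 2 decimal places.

375.81 mm²

At z = 2.6 mm: the cylinder: section is a regular 24-gon, circumradius r=11 (area = (24/2)·11.000²·sin(360°/24) = 375.81 mm²); the cylinder at (15.5, 4) is not intersected at this z (z outside [8, 19]); the cylinder at (2, 5.5) does not reach this height (z outside [3.5, 27]); Taking the union: only the r=11 cylinder is present, so the union is just that shape — area = 375.81 mm²; (rotated 85° about Z; rotation is an isometry so areas/perimeters/island counts are preserved). Overall, the cross-section is a single solid region. Net area = 375.81 mm².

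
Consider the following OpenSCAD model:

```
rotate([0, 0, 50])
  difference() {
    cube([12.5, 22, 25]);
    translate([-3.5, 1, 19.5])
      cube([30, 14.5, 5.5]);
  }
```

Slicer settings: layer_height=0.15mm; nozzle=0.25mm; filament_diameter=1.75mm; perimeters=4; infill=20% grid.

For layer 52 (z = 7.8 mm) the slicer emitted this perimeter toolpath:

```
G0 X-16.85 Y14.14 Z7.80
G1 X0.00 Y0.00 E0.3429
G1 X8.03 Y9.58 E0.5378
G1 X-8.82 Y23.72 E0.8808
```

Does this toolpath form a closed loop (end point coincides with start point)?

no

Start point (G0): (-16.85, 14.14). End point (last G1): the path does not return to the start — open.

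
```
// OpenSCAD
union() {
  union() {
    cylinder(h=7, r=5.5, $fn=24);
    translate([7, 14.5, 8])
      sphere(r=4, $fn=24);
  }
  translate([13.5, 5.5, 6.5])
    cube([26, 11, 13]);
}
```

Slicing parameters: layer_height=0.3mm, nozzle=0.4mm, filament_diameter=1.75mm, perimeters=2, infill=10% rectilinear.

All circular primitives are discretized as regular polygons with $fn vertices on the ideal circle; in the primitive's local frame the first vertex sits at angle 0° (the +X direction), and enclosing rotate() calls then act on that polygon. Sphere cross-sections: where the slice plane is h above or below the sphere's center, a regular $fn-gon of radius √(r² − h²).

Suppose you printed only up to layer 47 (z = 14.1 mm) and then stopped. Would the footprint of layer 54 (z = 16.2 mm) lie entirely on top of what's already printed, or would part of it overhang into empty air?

Compare the two slices. At z = 14.1: the cylinder is absent (z outside [0, 7]); the sphere at (7, 14.5) does not reach this height (|z−center|=6.100 > r=4); Combining (union): nothing is present at this height; the 26×11 cube at (13.5, 5.5) contributes its full rectangle (area 286.00 mm²); Combining (union): only the 26×11 cube at (13.5, 5.5) is present, so the union is just that shape — area = 286.00 mm². At z = 16.2: the cylinder does not reach this height (z outside [0, 7]); the sphere at (7, 14.5) is not intersected at this z (|z−center|=8.200 > r=4); Combining (union): nothing is present at this height; the cube at (13.5, 5.5) (footprint 26×11) is included at this height (area 286.00 mm²); Taking the union: only the 26×11 cube at (13.5, 5.5) is present, so the union is just that shape — area = 286.00 mm². Checking containment: the cross-section at z = 16.2 is a subset of the cross-section at z = 14.1.

entirely on top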